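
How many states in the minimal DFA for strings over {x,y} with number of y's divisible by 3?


Track (count of y) mod 3: states 0..2, accept at 0
Minimal DFA: 3 states


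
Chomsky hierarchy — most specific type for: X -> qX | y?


Right-linear: every RHS is a terminal or a terminal followed by one nonterminal
Classification: Type 3 (Regular)


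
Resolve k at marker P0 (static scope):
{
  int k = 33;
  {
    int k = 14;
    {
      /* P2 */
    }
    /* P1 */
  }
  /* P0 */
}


k declared in the same block as P0
k = 33


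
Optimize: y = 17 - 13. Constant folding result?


17 - 13 = 4 at compile time
Optimized: y = 4


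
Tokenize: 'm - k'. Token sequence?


Scan left to right, longest-match per lexeme
Tokens: ID(m), OP(-), ID(k)


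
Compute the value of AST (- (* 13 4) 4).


Evaluate inner: (* 13 4) = 52
Evaluate root: (- 52 4) = 48
Result: 48


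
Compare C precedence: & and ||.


'&' is bitwise AND (level 5); '||' is logical OR (level 1)
Higher level binds tighter
'&' has higher precedence than '||'


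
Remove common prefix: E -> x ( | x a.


Common prefix: 'x'
Factored: E -> x E', E' -> ( | a


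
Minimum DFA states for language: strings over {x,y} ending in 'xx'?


Track the longest suffix of input matching a prefix of 'xx': 3 classes (prefixes of length 0..2)
Minimal DFA: 3 states


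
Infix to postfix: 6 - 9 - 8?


Left to right (same or higher precedence on left)
Postfix: 6 9 - 8 -


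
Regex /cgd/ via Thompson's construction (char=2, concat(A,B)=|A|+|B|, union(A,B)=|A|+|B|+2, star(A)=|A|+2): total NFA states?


Syntax tree has 3 char leaf(s), 0 union(s), 0 star(s)
chars contribute 3×2 = 6; each union adds +2; each star adds +2
Total: 6 + 0 + 0 = 6 states


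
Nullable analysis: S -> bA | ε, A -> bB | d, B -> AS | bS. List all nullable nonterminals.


A nonterminal is nullable iff some alternative derives ε (directly, or every symbol in it is nullable)
Nullable: {S}


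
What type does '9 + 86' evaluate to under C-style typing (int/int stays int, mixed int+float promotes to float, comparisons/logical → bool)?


Operand types: int + int
Rule: mixed int/float promotes to float; int/int stays int
Result type: int


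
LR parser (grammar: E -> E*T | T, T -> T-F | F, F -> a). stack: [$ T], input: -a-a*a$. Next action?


shift '-' to continue T -> T-F
Action: shift


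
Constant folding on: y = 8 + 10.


8 + 10 = 18 at compile time
Optimized: y = 18


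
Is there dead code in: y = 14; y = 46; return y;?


first assignment to y is overwritten before any read
Dead: 'y = 14'


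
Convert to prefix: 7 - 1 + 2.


left-to-right (same/higher precedence on left): tree is (+ (- 7 1) 2)
Prefix: + - 7 1 2


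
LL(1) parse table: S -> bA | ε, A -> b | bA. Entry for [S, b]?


For [S, b]: 'b' ∈ FIRST(bA)
Entry: S -> bA


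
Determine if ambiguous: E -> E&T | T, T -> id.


precedence layered via separate nonterminal T: deterministic
Unambiguous


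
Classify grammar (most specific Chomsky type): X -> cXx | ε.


Single nonterminal LHS, but c^n x^n is not regular
Classification: Type 2 (Context-Free)


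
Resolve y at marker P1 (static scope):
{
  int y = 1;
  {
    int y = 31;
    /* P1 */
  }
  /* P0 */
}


y declared in the same block as P1
y = 31


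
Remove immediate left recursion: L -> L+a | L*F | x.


Left-recursive alternatives: L+a, L*F; non-recursive: x
Introduce L': L -> xL', L' -> +aL' | *FL' | ε


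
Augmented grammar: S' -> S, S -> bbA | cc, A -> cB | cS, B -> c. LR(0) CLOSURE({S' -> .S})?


Start: S' -> .S
For each item with dot before a nonterminal B, add B -> .γ for every B-production
Closure: [S' -> .S, S -> .bbA, S -> .cc]


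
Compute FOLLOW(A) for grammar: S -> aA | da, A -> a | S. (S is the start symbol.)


$ ∈ FOLLOW(S). For each A -> αBβ: add FIRST(β)\{ε} to FOLLOW(B); if β nullable, add FOLLOW(A).
FOLLOW(A) = {$}


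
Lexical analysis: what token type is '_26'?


Pattern: letter/underscore followed by alphanumerics, not a keyword
Type: IDENTIFIER


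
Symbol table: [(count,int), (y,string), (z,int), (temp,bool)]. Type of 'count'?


Lookup 'count' → type int


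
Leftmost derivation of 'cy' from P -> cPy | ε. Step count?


Derivation: P => cPy => cy
Steps: 2


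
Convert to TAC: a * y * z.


Break into single-operator statements:
t1 = a * y
t2 = t1 * z


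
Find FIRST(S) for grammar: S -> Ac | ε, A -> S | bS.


Per alternative of S: FIRST(Ac) = {b, c}; FIRST(ε) = {ε}
FIRST(S) = {b, c, ε}


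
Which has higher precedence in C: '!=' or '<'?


'<' is relational (level 7); '!=' is equality (level 6)
Higher level binds tighter
'<' has higher precedence than '!='


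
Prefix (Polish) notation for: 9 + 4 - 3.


left-to-right (same/higher precedence on left): tree is (- (+ 9 4) 3)
Prefix: - + 9 4 3


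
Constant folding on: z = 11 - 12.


11 - 12 = -1 at compile time
Optimized: z = -1


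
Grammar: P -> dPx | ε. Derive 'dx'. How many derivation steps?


Derivation: P => dPx => dx
Steps: 2


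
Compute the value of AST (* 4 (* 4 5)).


Evaluate inner: (* 4 5) = 20
Evaluate root: (* 4 20) = 80
Result: 80


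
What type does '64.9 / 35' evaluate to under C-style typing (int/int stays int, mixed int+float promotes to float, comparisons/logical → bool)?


Operand types: float / int
Rule: mixed int/float promotes to float; int/int stays int
Result type: float


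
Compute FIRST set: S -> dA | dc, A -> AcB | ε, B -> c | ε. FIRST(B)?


Per alternative of B: FIRST(c) = {c}; FIRST(ε) = {ε}
FIRST(B) = {c, ε}


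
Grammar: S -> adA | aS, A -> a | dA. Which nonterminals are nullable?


A nonterminal is nullable iff some alternative derives ε (directly, or every symbol in it is nullable)
Nullable: {}


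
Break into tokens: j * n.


Scan left to right, longest-match per lexeme
Tokens: ID(j), OP(*), ID(n)


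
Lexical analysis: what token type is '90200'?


Pattern: digits only
Type: INTEGER_LITERAL


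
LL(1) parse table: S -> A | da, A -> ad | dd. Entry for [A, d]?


For [A, d]: 'd' ∈ FIRST(dd)
Entry: A -> dd


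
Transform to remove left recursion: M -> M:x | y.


Left-recursive alternatives: M:x; non-recursive: y
Introduce M': M -> yM', M' -> :xM' | ε


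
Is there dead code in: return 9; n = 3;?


statement follows a return and is unreachable
Dead: 'n = 3'


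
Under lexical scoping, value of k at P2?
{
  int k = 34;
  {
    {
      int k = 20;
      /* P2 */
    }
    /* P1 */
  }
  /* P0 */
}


k declared in the same block as P2
k = 20


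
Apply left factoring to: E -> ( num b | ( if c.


Common prefix: '('
Factored: E -> ( E', E' -> num b | if c


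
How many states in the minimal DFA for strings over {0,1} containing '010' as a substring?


KMP-style automaton: 3 progress states + 1 absorbing accept = 4
Minimal DFA: 4 states


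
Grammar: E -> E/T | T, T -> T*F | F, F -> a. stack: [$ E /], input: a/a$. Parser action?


no handle ('E/' is not any RHS); shift 'a'
Action: shift


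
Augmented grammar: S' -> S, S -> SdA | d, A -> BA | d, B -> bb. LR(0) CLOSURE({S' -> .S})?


Start: S' -> .S
For each item with dot before a nonterminal B, add B -> .γ for every B-production
Closure: [S' -> .S, S -> .SdA, S -> .d]


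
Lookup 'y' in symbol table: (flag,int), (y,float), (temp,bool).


Lookup 'y' → type float


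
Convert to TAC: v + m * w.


Break into single-operator statements:
t1 = m * w
t2 = v + t1


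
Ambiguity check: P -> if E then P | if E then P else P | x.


dangling else: 'if E then if E then x else x' parses two ways
Ambiguous


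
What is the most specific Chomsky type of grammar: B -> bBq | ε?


Single nonterminal LHS, but b^n q^n is not regular
Classification: Type 2 (Context-Free)


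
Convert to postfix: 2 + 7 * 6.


* has higher precedence, evaluate 7*6 first
Postfix: 2 7 6 * +


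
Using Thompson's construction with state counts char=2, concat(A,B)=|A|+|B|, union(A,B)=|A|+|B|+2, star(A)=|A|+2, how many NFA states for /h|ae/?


Syntax tree has 3 char leaf(s), 1 union(s), 0 star(s)
chars contribute 3×2 = 6; each union adds +2; each star adds +2
Total: 6 + 2 + 0 = 8 states


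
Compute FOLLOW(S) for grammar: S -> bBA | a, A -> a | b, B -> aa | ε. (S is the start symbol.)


$ ∈ FOLLOW(S). For each A -> αBβ: add FIRST(β)\{ε} to FOLLOW(B); if β nullable, add FOLLOW(A).
FOLLOW(S) = {$}


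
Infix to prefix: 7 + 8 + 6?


left-to-right (same/higher precedence on left): tree is (+ (+ 7 8) 6)
Prefix: + + 7 8 6


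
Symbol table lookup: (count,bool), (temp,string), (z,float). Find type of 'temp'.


Lookup 'temp' → type string


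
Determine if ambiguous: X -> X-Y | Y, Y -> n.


precedence layered via separate nonterminal Y: deterministic
Unambiguous


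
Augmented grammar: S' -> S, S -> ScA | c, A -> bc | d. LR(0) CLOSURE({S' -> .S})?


Start: S' -> .S
For each item with dot before a nonterminal B, add B -> .γ for every B-production
Closure: [S' -> .S, S -> .ScA, S -> .c]


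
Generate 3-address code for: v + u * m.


Break into single-operator statements:
t1 = u * m
t2 = v + t1


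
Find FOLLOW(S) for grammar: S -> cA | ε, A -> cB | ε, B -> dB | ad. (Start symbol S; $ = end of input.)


$ ∈ FOLLOW(S). For each A -> αBβ: add FIRST(β)\{ε} to FOLLOW(B); if β nullable, add FOLLOW(A).
FOLLOW(S) = {$}


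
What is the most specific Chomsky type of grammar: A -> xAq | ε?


Single nonterminal LHS, but x^n q^n is not regular
Classification: Type 2 (Context-Free)


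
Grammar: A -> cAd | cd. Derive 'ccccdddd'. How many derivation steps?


Derivation: A => cAd => ccAdd => cccAddd => ccccdddd
Steps: 4


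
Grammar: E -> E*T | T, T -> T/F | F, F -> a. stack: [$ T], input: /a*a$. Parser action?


shift '/' to continue T -> T/F
Action: shift


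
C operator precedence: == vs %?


'%' is multiplicative (level 10); '==' is equality (level 6)
Higher level binds tighter
'%' has higher precedence than '=='


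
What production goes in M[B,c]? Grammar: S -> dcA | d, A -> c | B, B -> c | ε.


For [B, c]: 'c' ∈ FIRST(c)
Entry: B -> c


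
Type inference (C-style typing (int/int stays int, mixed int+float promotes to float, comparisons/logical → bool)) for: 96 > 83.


Operand types: int > int
Rule: comparison yields bool
Result type: bool


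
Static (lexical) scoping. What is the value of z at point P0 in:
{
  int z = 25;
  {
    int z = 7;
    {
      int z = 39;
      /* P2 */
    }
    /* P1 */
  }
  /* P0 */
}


z declared in the same block as P0
z = 25


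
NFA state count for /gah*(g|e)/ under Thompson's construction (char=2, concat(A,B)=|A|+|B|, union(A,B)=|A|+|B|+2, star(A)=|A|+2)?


Syntax tree has 5 char leaf(s), 1 union(s), 1 star(s)
chars contribute 5×2 = 10; each union adds +2; each star adds +2
Total: 10 + 2 + 2 = 14 states


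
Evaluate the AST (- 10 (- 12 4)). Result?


Evaluate inner: (- 12 4) = 8
Evaluate root: (- 10 8) = 2
Result: 2


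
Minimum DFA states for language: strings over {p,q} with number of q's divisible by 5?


Track (count of q) mod 5: states 0..4, accept at 0
Minimal DFA: 5 states


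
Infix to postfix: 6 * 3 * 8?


Left to right (same or higher precedence on left)
Postfix: 6 3 * 8 *


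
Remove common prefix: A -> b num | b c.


Common prefix: 'b'
Factored: A -> b A', A' -> num | c


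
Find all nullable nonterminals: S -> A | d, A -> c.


A nonterminal is nullable iff some alternative derives ε (directly, or every symbol in it is nullable)
Nullable: {}


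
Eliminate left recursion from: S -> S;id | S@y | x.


Left-recursive alternatives: S;id, S@y; non-recursive: x
Introduce S': S -> xS', S' -> ;idS' | @yS' | ε


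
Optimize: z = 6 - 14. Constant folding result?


6 - 14 = -8 at compile time
Optimized: z = -8


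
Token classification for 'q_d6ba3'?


Pattern: letter/underscore followed by alphanumerics, not a keyword
Type: IDENTIFIER


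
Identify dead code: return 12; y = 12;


statement follows a return and is unreachable
Dead: 'y = 12'


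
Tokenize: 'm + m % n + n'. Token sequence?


Scan left to right, longest-match per lexeme
Tokens: ID(m), OP(+), ID(m), OP(%), ID(n), OP(+), ID(n)


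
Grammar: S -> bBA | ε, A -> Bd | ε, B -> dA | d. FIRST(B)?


Per alternative of B: FIRST(dA) = {d}; FIRST(d) = {d}
FIRST(B) = {d}


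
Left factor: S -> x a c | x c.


Common prefix: 'x'
Factored: S -> x S', S' -> a c | c


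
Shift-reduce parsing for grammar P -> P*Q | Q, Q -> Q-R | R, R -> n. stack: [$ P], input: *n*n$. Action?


shift '*' to continue P -> P*Q
Action: shift


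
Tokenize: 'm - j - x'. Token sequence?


Scan left to right, longest-match per lexeme
Tokens: ID(m), OP(-), ID(j), OP(-), ID(x)


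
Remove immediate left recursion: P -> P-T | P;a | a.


Left-recursive alternatives: P-T, P;a; non-recursive: a
Introduce P': P -> aP', P' -> -TP' | ;aP' | ε


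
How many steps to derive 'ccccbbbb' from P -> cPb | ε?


Derivation: P => cPb => ccPbb => cccPbbb => ccccPbbbb => ccccbbbb
Steps: 5


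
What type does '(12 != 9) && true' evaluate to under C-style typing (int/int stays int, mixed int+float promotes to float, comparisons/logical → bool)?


Operand types: bool && bool
Rule: logical operators take bool operands and yield bool
Result type: bool


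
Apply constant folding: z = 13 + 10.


13 + 10 = 23 at compile time
Optimized: z = 23


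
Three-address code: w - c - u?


Break into single-operator statements:
t1 = w - c
t2 = t1 - u


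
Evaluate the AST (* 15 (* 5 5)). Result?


Evaluate inner: (* 5 5) = 25
Evaluate root: (* 15 25) = 375
Result: 375


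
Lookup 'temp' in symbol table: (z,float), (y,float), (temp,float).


Lookup 'temp' → type float


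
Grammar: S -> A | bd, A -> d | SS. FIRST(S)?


Per alternative of S: FIRST(A) = {b, d}; FIRST(bd) = {b}
FIRST(S) = {b, d}


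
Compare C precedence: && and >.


'>' is relational (level 7); '&&' is logical AND (level 2)
Higher level binds tighter
'>' has higher precedence than '&&'


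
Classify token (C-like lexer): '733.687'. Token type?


Pattern: digits with a decimal point
Type: FLOAT_LITERAL


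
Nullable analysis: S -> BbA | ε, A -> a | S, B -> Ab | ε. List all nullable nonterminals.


A nonterminal is nullable iff some alternative derives ε (directly, or every symbol in it is nullable)
Nullable: {A, B, S}


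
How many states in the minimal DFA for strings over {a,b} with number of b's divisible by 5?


Track (count of b) mod 5: states 0..4, accept at 0
Minimal DFA: 5 states


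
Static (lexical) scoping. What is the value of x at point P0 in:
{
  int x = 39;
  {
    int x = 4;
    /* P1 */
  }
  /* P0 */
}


x declared in the same block as P0
x = 39


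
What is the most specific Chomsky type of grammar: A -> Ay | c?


Left-linear: every RHS is a terminal or one nonterminal followed by a terminal
Classification: Type 3 (Regular)


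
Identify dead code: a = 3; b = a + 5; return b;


a is read by b's definition; b is returned
No dead code


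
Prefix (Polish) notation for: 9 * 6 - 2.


left-to-right (same/higher precedence on left): tree is (- (* 9 6) 2)
Prefix: - * 9 6 2


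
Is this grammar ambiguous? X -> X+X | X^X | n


'n+n^n' has two parse trees (no precedence encoded between + and ^)
Ambiguous


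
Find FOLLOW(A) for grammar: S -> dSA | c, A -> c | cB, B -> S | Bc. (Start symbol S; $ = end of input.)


$ ∈ FOLLOW(S). For each A -> αBβ: add FIRST(β)\{ε} to FOLLOW(B); if β nullable, add FOLLOW(A).
FOLLOW(A) = {$, c}


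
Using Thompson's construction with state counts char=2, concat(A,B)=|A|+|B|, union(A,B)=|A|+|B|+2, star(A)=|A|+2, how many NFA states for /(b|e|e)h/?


Syntax tree has 4 char leaf(s), 2 union(s), 0 star(s)
chars contribute 4×2 = 8; each union adds +2; each star adds +2
Total: 8 + 4 + 0 = 12 states


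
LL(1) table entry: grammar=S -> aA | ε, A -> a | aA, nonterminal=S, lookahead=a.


For [S, a]: 'a' ∈ FIRST(aA)
Entry: S -> aA


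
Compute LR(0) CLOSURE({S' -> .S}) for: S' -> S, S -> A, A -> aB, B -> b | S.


Start: S' -> .S
For each item with dot before a nonterminal B, add B -> .γ for every B-production
Closure: [S' -> .S, S -> .A, A -> .aB]


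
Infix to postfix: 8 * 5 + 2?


Left to right (same or higher precedence on left)
Postfix: 8 5 * 2 +


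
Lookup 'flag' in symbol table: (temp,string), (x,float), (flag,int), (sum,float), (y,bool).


Lookup 'flag' → type int


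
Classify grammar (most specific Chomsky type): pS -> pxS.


LHS has context (more than one symbol) and |LHS| ≤ |RHS|
Classification: Type 1 (Context-Sensitive)


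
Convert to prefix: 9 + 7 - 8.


left-to-right (same/higher precedence on left): tree is (- (+ 9 7) 8)
Prefix: - + 9 7 8


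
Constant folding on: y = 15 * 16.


15 * 16 = 240 at compile time
Optimized: y = 240


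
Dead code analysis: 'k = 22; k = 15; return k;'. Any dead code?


first assignment to k is overwritten before any read
Dead: 'k = 22'


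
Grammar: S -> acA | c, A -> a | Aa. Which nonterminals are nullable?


A nonterminal is nullable iff some alternative derives ε (directly, or every symbol in it is nullable)
Nullable: {}


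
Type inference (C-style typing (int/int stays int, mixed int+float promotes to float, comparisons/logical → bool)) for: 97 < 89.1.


Operand types: int < float
Rule: comparison yields bool
Result type: bool


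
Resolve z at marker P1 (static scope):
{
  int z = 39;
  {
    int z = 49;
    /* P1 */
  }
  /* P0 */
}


z declared in the same block as P1
z = 49


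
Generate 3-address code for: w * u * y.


Break into single-operator statements:
t1 = w * u
t2 = t1 * y


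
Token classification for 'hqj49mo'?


Pattern: letter/underscore followed by alphanumerics, not a keyword
Type: IDENTIFIER


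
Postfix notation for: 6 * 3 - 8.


Left to right (same or higher precedence on left)
Postfix: 6 3 * 8 -


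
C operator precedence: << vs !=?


'<<' is shift (level 8); '!=' is equality (level 6)
Higher level binds tighter
'<<' has higher precedence than '!='


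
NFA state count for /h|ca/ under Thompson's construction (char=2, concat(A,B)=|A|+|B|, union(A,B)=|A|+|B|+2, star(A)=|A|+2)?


Syntax tree has 3 char leaf(s), 1 union(s), 0 star(s)
chars contribute 3×2 = 6; each union adds +2; each star adds +2
Total: 6 + 2 + 0 = 8 states


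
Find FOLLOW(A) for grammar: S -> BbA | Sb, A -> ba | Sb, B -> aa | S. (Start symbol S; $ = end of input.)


$ ∈ FOLLOW(S). For each A -> αBβ: add FIRST(β)\{ε} to FOLLOW(B); if β nullable, add FOLLOW(A).
FOLLOW(A) = {$, b}


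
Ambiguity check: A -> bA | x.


right-linear, alternatives start with distinct terminals 'b' vs 'x': unique leftmost derivation
Unambiguous


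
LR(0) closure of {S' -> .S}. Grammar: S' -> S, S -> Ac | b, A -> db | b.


Start: S' -> .S
For each item with dot before a nonterminal B, add B -> .γ for every B-production
Closure: [S' -> .S, S -> .Ac, S -> .b, A -> .db, A -> .b]


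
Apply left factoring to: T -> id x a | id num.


Common prefix: 'id'
Factored: T -> id T', T' -> x a | num


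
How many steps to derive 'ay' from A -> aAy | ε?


Derivation: A => aAy => ay
Steps: 2


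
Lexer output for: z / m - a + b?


Scan left to right, longest-match per lexeme
Tokens: ID(z), OP(/), ID(m), OP(-), ID(a), OP(+), ID(b)


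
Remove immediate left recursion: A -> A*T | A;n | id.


Left-recursive alternatives: A*T, A;n; non-recursive: id
Introduce A': A -> idA', A' -> *TA' | ;nA' | ε


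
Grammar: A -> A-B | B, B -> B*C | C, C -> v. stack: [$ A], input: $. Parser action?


start symbol A on stack, input exhausted
Action: accept


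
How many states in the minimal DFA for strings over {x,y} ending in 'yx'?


Track the longest suffix of input matching a prefix of 'yx': 3 classes (prefixes of length 0..2)
Minimal DFA: 3 states


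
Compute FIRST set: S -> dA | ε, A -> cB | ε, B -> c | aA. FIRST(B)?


Per alternative of B: FIRST(c) = {c}; FIRST(aA) = {a}
FIRST(B) = {a, c}


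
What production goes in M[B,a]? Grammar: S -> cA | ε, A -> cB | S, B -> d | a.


For [B, a]: 'a' ∈ FIRST(a)
Entry: B -> a


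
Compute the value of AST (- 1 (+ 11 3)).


Evaluate inner: (+ 11 3) = 14
Evaluate root: (- 1 14) = -13
Result: -13


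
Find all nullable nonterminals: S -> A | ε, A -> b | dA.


A nonterminal is nullable iff some alternative derives ε (directly, or every symbol in it is nullable)
Nullable: {S}


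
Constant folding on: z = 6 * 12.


6 * 12 = 72 at compile time
Optimized: z = 72


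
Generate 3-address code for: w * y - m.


Break into single-operator statements:
t1 = w * y
t2 = t1 - m


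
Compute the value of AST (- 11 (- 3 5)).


Evaluate inner: (- 3 5) = -2
Evaluate root: (- 11 -2) = 13
Result: 13


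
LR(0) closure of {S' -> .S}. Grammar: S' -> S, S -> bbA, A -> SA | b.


Start: S' -> .S
For each item with dot before a nonterminal B, add B -> .γ for every B-production
Closure: [S' -> .S, S -> .bbA]


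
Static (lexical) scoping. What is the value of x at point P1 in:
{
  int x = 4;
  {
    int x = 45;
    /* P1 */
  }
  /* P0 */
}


x declared in the same block as P1
x = 45


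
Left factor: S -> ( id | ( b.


Common prefix: '('
Factored: S -> ( S', S' -> id | b


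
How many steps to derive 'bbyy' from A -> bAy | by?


Derivation: A => bAy => bbyy
Steps: 2


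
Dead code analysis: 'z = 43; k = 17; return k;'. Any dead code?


z is assigned but never read
Dead: 'z = 43'


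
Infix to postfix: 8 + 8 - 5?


Left to right (same or higher precedence on left)
Postfix: 8 8 + 5 -


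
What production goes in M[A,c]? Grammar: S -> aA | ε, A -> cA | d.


For [A, c]: 'c' ∈ FIRST(cA)
Entry: A -> cA


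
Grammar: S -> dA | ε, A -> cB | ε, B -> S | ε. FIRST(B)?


Per alternative of B: FIRST(S) = {d, ε}; FIRST(ε) = {ε}
FIRST(B) = {d, ε}


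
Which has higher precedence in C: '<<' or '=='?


'<<' is shift (level 8); '==' is equality (level 6)
Higher level binds tighter
'<<' has higher precedence than '=='


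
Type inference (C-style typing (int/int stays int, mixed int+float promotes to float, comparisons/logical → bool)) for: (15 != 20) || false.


Operand types: bool || bool
Rule: logical operators take bool operands and yield bool
Result type: bool


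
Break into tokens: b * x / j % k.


Scan left to right, longest-match per lexeme
Tokens: ID(b), OP(*), ID(x), OP(/), ID(j), OP(%), ID(k)


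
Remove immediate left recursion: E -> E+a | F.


Left-recursive alternatives: E+a; non-recursive: F
Introduce E': E -> FE', E' -> +aE' | ε


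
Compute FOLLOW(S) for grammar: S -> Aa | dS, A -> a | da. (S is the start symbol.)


$ ∈ FOLLOW(S). For each A -> αBβ: add FIRST(β)\{ε} to FOLLOW(B); if β nullable, add FOLLOW(A).
FOLLOW(S) = {$}


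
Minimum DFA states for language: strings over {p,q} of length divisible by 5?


Track length mod 5: states 0..4, accept at 0
Minimal DFA: 5 states


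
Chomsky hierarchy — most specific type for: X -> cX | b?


Right-linear: every RHS is a terminal or a terminal followed by one nonterminal
Classification: Type 3 (Regular)


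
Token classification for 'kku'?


Pattern: letter/underscore followed by alphanumerics, not a keyword
Type: IDENTIFIER


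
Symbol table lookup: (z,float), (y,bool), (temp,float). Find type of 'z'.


Lookup 'z' → type float


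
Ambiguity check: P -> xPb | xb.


balanced x^n…b^n: each string has a unique parse
Unambiguous


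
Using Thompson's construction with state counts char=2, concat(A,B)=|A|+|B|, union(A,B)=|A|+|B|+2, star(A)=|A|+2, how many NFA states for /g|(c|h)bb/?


Syntax tree has 5 char leaf(s), 2 union(s), 0 star(s)
chars contribute 5×2 = 10; each union adds +2; each star adds +2
Total: 10 + 4 + 0 = 14 states


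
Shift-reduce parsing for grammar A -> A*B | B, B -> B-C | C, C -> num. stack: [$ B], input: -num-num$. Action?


shift '-' to continue B -> B-C
Action: shift


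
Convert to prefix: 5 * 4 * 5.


left-to-right (same/higher precedence on left): tree is (* (* 5 4) 5)
Prefix: * * 5 4 5


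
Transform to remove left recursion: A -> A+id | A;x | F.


Left-recursive alternatives: A+id, A;x; non-recursive: F
Introduce A': A -> FA', A' -> +idA' | ;xA' | ε


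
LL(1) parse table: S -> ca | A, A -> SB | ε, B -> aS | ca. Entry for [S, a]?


For [S, a]: 'a' ∈ FIRST(A)
Entry: S -> A


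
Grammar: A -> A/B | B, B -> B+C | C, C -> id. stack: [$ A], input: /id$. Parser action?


shift '/' to continue A -> A/B
Action: shift


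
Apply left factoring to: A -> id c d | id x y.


Common prefix: 'id'
Factored: A -> id A', A' -> c d | x y


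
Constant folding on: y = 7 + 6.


7 + 6 = 13 at compile time
Optimized: y = 13


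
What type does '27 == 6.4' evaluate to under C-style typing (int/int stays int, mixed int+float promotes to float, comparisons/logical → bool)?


Operand types: int == float
Rule: comparison yields bool
Result type: bool


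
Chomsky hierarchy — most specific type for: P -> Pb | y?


Left-linear: every RHS is a terminal or one nonterminal followed by a terminal
Classification: Type 3 (Regular)


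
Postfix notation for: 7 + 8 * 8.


* has higher precedence, evaluate 8*8 first
Postfix: 7 8 8 * +


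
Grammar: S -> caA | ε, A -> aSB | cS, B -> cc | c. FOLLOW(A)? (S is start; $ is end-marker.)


$ ∈ FOLLOW(S). For each A -> αBβ: add FIRST(β)\{ε} to FOLLOW(B); if β nullable, add FOLLOW(A).
FOLLOW(A) = {$, c}


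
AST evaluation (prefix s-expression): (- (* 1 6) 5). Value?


Evaluate inner: (* 1 6) = 6
Evaluate root: (- 6 5) = 1
Result: 1


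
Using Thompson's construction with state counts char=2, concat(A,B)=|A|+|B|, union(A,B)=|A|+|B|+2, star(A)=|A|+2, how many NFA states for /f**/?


Syntax tree has 1 char leaf(s), 0 union(s), 2 star(s)
chars contribute 1×2 = 2; each union adds +2; each star adds +2
Total: 2 + 0 + 4 = 6 states


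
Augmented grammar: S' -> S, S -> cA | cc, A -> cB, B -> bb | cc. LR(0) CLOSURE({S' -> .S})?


Start: S' -> .S
For each item with dot before a nonterminal B, add B -> .γ for every B-production
Closure: [S' -> .S, S -> .cA, S -> .cc]


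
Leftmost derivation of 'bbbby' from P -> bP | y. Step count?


Derivation: P => bP => bbP => bbbP => bbbbP => bbbby
Steps: 5


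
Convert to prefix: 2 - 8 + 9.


left-to-right (same/higher precedence on left): tree is (+ (- 2 8) 9)
Prefix: + - 2 8 9


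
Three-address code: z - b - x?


Break into single-operator statements:
t1 = z - b
t2 = t1 - x


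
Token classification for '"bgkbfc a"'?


Pattern: double-quoted sequence
Type: STRING_LITERAL


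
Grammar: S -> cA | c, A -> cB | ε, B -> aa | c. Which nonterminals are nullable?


A nonterminal is nullable iff some alternative derives ε (directly, or every symbol in it is nullable)
Nullable: {A}


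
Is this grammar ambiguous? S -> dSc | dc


balanced d^n…c^n: each string has a unique parse
Unambiguous


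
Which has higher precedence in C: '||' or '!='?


'!=' is equality (level 6); '||' is logical OR (level 1)
Higher level binds tighter
'!=' has higher precedence than '||'


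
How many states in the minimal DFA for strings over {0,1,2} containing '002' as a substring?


KMP-style automaton: 3 progress states + 1 absorbing accept = 4
Minimal DFA: 4 states


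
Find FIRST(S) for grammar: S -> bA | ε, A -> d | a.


Per alternative of S: FIRST(bA) = {b}; FIRST(ε) = {ε}
FIRST(S) = {b, ε}


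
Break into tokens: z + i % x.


Scan left to right, longest-match per lexeme
Tokens: ID(z), OP(+), ID(i), OP(%), ID(x)


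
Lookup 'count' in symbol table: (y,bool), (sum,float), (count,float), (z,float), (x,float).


Lookup 'count' → type float


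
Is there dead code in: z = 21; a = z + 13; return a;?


z is read by a's definition; a is returned
No dead code


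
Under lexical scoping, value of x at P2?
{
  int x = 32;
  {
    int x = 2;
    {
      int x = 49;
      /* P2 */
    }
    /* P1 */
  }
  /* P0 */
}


x declared in the same block as P2
x = 49


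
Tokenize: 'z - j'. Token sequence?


Scan left to right, longest-match per lexeme
Tokens: ID(z), OP(-), ID(j)


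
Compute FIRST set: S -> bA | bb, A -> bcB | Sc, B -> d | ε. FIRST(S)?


Per alternative of S: FIRST(bA) = {b}; FIRST(bb) = {b}
FIRST(S) = {b}


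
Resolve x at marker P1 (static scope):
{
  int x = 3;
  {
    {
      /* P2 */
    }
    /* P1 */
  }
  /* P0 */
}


P1's block does not declare x; resolves to the enclosing declaration at depth 0
x = 3


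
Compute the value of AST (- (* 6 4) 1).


Evaluate inner: (* 6 4) = 24
Evaluate root: (- 24 1) = 23
Result: 23


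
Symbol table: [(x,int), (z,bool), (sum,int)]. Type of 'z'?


Lookup 'z' → type bool


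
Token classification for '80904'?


Pattern: digits only
Type: INTEGER_LITERAL


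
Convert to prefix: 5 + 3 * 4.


'*' binds tighter: tree is (+ 5 (* 3 4))
Prefix: + 5 * 3 4


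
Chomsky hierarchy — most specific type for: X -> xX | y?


Right-linear: every RHS is a terminal or a terminal followed by one nonterminal
Classification: Type 3 (Regular)


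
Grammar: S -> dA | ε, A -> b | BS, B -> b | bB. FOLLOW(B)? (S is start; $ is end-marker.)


$ ∈ FOLLOW(S). For each A -> αBβ: add FIRST(β)\{ε} to FOLLOW(B); if β nullable, add FOLLOW(A).
FOLLOW(B) = {$, d}


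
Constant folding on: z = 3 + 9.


3 + 9 = 12 at compile time
Optimized: z = 12


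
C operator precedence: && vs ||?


'&&' is logical AND (level 2); '||' is logical OR (level 1)
Higher level binds tighter
'&&' has higher precedence than '||'


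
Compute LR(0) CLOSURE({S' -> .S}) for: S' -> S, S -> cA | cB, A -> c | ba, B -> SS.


Start: S' -> .S
For each item with dot before a nonterminal B, add B -> .γ for every B-production
Closure: [S' -> .S, S -> .cA, S -> .cB]


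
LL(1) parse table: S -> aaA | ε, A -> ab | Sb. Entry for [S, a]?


For [S, a]: 'a' ∈ FIRST(aaA)
Entry: S -> aaA


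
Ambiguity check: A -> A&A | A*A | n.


'n&n*n' has two parse trees (no precedence encoded between & and *)
Ambiguous


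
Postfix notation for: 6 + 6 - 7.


Left to right (same or higher precedence on left)
Postfix: 6 6 + 7 -


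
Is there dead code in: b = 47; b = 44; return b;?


first assignment to b is overwritten before any read
Dead: 'b = 47'


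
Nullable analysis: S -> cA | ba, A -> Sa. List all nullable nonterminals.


A nonterminal is nullable iff some alternative derives ε (directly, or every symbol in it is nullable)
Nullable: {}


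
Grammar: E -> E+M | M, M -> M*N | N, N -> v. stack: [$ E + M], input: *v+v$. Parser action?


'*' can extend M; shift to build M -> M*N
Action: shift


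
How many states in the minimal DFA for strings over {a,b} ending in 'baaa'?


Track the longest suffix of input matching a prefix of 'baaa': 5 classes (prefixes of length 0..4)
Minimal DFA: 5 states


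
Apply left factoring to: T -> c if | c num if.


Common prefix: 'c'
Factored: T -> c T', T' -> if | num if


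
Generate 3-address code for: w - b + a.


Break into single-operator statements:
t1 = w - b
t2 = t1 + a


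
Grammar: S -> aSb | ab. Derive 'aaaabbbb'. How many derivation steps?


Derivation: S => aSb => aaSbb => aaaSbbb => aaaabbbb
Steps: 4


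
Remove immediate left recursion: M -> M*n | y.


Left-recursive alternatives: M*n; non-recursive: y
Introduce M': M -> yM', M' -> *nM' | ε


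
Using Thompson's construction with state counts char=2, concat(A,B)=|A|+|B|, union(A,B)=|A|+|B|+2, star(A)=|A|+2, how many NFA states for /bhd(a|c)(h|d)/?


Syntax tree has 7 char leaf(s), 2 union(s), 0 star(s)
chars contribute 7×2 = 14; each union adds +2; each star adds +2
Total: 14 + 4 + 0 = 18 states


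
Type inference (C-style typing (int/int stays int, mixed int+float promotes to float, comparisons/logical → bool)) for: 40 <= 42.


Operand types: int <= int
Rule: comparison yields bool
Result type: bool


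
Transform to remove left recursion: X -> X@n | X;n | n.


Left-recursive alternatives: X@n, X;n; non-recursive: n
Introduce X': X -> nX', X' -> @nX' | ;nX' | ε


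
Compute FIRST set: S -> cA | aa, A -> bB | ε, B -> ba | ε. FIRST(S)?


Per alternative of S: FIRST(cA) = {c}; FIRST(aa) = {a}
FIRST(S) = {a, c}


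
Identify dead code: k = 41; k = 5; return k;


first assignment to k is overwritten before any read
Dead: 'k = 41'


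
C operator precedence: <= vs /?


'/' is multiplicative (level 10); '<=' is relational (level 7)
Higher level binds tighter
'/' has higher precedence than '<='


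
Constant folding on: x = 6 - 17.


6 - 17 = -11 at compile time
Optimized: x = -11


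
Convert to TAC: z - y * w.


Break into single-operator statements:
t1 = y * w
t2 = z - t1


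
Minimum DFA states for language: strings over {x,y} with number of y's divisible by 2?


Track (count of y) mod 2: states 0..1, accept at 0
Minimal DFA: 2 states


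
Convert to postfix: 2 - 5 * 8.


* has higher precedence, evaluate 5*8 first
Postfix: 2 5 8 * -


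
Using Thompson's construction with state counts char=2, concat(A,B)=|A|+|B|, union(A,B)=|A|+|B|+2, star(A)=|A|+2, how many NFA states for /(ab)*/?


Syntax tree has 2 char leaf(s), 0 union(s), 1 star(s)
chars contribute 2×2 = 4; each union adds +2; each star adds +2
Total: 4 + 0 + 2 = 6 states


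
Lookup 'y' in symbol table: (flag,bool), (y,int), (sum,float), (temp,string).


Lookup 'y' → type int


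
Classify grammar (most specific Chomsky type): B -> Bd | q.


Left-linear: every RHS is a terminal or one nonterminal followed by a terminal
Classification: Type 3 (Regular)


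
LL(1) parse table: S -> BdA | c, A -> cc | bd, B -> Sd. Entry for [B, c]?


For [B, c]: 'c' ∈ FIRST(Sd)
Entry: B -> Sd


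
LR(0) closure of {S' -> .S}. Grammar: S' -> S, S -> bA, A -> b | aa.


Start: S' -> .S
For each item with dot before a nonterminal B, add B -> .γ for every B-production
Closure: [S' -> .S, S -> .bA]


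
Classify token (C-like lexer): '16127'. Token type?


Pattern: digits only
Type: INTEGER_LITERAL


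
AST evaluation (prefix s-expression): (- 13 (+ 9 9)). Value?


Evaluate inner: (+ 9 9) = 18
Evaluate root: (- 13 18) = -5
Result: -5


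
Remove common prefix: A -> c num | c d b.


Common prefix: 'c'
Factored: A -> c A', A' -> num | d b


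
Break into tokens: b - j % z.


Scan left to right, longest-match per lexeme
Tokens: ID(b), OP(-), ID(j), OP(%), ID(z)


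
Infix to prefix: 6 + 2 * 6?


'*' binds tighter: tree is (+ 6 (* 2 6))
Prefix: + 6 * 2 6


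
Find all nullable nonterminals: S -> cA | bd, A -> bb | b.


A nonterminal is nullable iff some alternative derives ε (directly, or every symbol in it is nullable)
Nullable: {}


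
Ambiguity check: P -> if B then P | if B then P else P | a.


dangling else: 'if B then if B then a else a' parses two ways
Ambiguous


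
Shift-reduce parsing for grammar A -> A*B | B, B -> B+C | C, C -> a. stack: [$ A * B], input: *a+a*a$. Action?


handle 'A*B' on top; lookahead ∈ FOLLOW(A) = {*, $}
Action: reduce (A -> A*B)


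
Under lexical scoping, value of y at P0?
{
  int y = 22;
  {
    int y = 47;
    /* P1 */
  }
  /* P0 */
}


y declared in the same block as P0
y = 22


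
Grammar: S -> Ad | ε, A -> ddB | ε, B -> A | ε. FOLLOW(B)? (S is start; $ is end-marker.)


$ ∈ FOLLOW(S). For each A -> αBβ: add FIRST(β)\{ε} to FOLLOW(B); if β nullable, add FOLLOW(A).
FOLLOW(B) = {d}


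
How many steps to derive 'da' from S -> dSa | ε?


Derivation: S => dSa => da
Steps: 2


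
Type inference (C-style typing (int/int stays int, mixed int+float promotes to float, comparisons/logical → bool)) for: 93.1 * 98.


Operand types: float * int
Rule: mixed int/float promotes to float; int/int stays int
Result type: float


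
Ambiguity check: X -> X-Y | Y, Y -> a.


precedence layered via separate nonterminal Y: deterministic
Unambiguous


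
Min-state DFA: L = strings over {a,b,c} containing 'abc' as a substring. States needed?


KMP-style automaton: 3 progress states + 1 absorbing accept = 4
Minimal DFA: 4 states


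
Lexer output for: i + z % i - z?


Scan left to right, longest-match per lexeme
Tokens: ID(i), OP(+), ID(z), OP(%), ID(i), OP(-), ID(z)


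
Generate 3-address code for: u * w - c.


Break into single-operator statements:
t1 = u * w
t2 = t1 - c


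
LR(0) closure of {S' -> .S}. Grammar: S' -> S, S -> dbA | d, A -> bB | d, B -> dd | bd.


Start: S' -> .S
For each item with dot before a nonterminal B, add B -> .γ for every B-production
Closure: [S' -> .S, S -> .dbA, S -> .d]


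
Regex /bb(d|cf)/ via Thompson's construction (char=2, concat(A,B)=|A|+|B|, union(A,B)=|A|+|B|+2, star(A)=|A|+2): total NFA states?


Syntax tree has 5 char leaf(s), 1 union(s), 0 star(s)
chars contribute 5×2 = 10; each union adds +2; each star adds +2
Total: 10 + 2 + 0 = 12 states


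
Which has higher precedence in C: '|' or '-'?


'-' is additive (level 9); '|' is bitwise OR (level 3)
Higher level binds tighter
'-' has higher precedence than '|'


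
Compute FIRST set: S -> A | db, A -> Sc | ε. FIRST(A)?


Per alternative of A: FIRST(Sc) = {c, d}; FIRST(ε) = {ε}
FIRST(A) = {c, d, ε}


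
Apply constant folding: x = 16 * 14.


16 * 14 = 224 at compile time
Optimized: x = 224


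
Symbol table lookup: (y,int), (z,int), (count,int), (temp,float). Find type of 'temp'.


Lookup 'temp' → type float


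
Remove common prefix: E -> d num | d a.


Common prefix: 'd'
Factored: E -> d E', E' -> num | a


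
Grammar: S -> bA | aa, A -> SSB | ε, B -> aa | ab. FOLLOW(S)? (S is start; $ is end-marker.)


$ ∈ FOLLOW(S). For each A -> αBβ: add FIRST(β)\{ε} to FOLLOW(B); if β nullable, add FOLLOW(A).
FOLLOW(S) = {$, a, b}


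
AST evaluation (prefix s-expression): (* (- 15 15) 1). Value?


Evaluate inner: (- 15 15) = 0
Evaluate root: (* 0 1) = 0
Result: 0


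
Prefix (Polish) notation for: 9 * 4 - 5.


left-to-right (same/higher precedence on left): tree is (- (* 9 4) 5)
Prefix: - * 9 4 5


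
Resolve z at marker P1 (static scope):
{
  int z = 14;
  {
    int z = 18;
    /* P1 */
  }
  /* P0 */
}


z declared in the same block as P1
z = 18


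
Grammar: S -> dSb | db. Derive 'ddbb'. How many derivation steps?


Derivation: S => dSb => ddbb
Steps: 2


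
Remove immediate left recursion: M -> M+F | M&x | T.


Left-recursive alternatives: M+F, M&x; non-recursive: T
Introduce M': M -> TM', M' -> +FM' | &xM' | ε


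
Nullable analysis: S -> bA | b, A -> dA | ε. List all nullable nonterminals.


A nonterminal is nullable iff some alternative derives ε (directly, or every symbol in it is nullable)
Nullable: {A}
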